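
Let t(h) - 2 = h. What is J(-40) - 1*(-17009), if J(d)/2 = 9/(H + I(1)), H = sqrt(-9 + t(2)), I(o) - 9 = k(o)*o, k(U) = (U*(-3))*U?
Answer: 697477/41 - 18*I*sqrt(5)/41 ≈ 17012.0 - 0.98169*I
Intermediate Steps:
t(h) = 2 + h
k(U) = -3*U**2 (k(U) = (-3*U)*U = -3*U**2)
I(o) = 9 - 3*o**3 (I(o) = 9 + (-3*o**2)*o = 9 - 3*o**3)
H = I*sqrt(5) (H = sqrt(-9 + (2 + 2)) = sqrt(-9 + 4) = sqrt(-5) = I*sqrt(5) ≈ 2.2361*I)
J(d) = 18/(6 + I*sqrt(5)) (J(d) = 2*(9/(I*sqrt(5) + (9 - 3*1**3))) = 2*(9/(I*sqrt(5) + (9 - 3*1))) = 2*(9/(I*sqrt(5) + (9 - 3))) = 2*(9/(I*sqrt(5) + 6)) = 2*(9/(6 + I*sqrt(5))) = 18/(6 + I*sqrt(5)))
J(-40) - 1*(-17009) = (108/41 - 18*I*sqrt(5)/41) - 1*(-17009) = (108/41 - 18*I*sqrt(5)/41) + 17009 = 697477/41 - 18*I*sqrt(5)/41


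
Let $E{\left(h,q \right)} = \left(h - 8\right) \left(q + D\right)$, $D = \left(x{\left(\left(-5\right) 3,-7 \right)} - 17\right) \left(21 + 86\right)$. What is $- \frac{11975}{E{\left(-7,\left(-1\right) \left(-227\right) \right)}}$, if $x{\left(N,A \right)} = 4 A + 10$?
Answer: $- \frac{2395}{10554} \approx -0.22693$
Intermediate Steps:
$x{\left(N,A \right)} = 10 + 4 A$
$D = -3745$ ($D = \left(\left(10 + 4 \left(-7\right)\right) - 17\right) \left(21 + 86\right) = \left(\left(10 - 28\right) - 17\right) 107 = \left(-18 - 17\right) 107 = \left(-35\right) 107 = -3745$)
$E{\left(h,q \right)} = \left(-3745 + q\right) \left(-8 + h\right)$ ($E{\left(h,q \right)} = \left(h - 8\right) \left(q - 3745\right) = \left(-8 + h\right) \left(-3745 + q\right) = \left(-3745 + q\right) \left(-8 + h\right)$)
$- \frac{11975}{E{\left(-7,\left(-1\right) \left(-227\right) \right)}} = - \frac{11975}{29960 - -26215 - 8 \left(\left(-1\right) \left(-227\right)\right) - 7 \left(\left(-1\right) \left(-227\right)\right)} = - \frac{11975}{29960 + 26215 - 1816 - 1589} = - \frac{11975}{52770} = \left(-11975\right) \frac{1}{52770} = - \frac{2395}{10554}$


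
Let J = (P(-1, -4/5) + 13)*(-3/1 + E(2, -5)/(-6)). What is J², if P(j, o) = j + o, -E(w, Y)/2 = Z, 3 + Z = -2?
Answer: 614656/225 ≈ 2731.8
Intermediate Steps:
Z = -5 (Z = -3 - 2 = -5)
E(w, Y) = 10 (E(w, Y) = -2*(-5) = 10)
J = -784/15 (J = ((-1 - 4/5) + 13)*(-3/1 + 10/(-6)) = ((-1 - 4*⅕) + 13)*(-3*1 + 10*(-⅙)) = ((-1 - ⅘) + 13)*(-3 - 5/3) = (-9/5 + 13)*(-14/3) = (56/5)*(-14/3) = -784/15 ≈ -52.267)
J² = (-784/15)² = 614656/225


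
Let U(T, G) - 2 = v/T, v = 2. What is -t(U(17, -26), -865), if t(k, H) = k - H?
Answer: -14741/17 ≈ -867.12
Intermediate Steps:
U(T, G) = 2 + 2/T
-t(U(17, -26), -865) = -((2 + 2/17) - 1*(-865)) = -((2 + 2*(1/17)) + 865) = -((2 + 2/17) + 865) = -(36/17 + 865) = -1*14741/17 = -14741/17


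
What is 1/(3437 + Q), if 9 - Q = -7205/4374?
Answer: 4374/15080009 ≈ 0.00029005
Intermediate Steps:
Q = 46571/4374 (Q = 9 - (-1)*7205/4374 = 9 - 1*(-7205/4374) = 9 + 7205/4374 = 46571/4374 ≈ 10.647)
1/(3437 + Q) = 1/(3437 + 46571/4374) = 1/(15080009/4374) = 4374/15080009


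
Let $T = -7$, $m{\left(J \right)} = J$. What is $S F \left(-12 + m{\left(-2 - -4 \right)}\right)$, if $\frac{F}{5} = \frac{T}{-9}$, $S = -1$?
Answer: $\frac{350}{9} \approx 38.889$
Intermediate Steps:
$F = \frac{35}{9}$ ($F = 5 \left(- \frac{7}{-9}\right) = 5 \left(\left(-7\right) \left(- \frac{1}{9}\right)\right) = 5 \cdot \frac{7}{9} = \frac{35}{9} \approx 3.8889$)
$S F \left(-12 + m{\left(-2 - -4 \right)}\right) = - \frac{35 \left(-12 - -2\right)}{9} = - \frac{35 \left(-12 + \left(-2 + 4\right)\right)}{9} = - \frac{35 \left(-12 + 2\right)}{9} = - \frac{35 \left(-10\right)}{9} = \left(-1\right) \left(- \frac{350}{9}\right) = \frac{350}{9}$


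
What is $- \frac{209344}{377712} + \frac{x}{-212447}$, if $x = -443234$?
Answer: $\frac{7683768490}{5015236329} \approx 1.5321$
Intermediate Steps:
$- \frac{209344}{377712} + \frac{x}{-212447} = - \frac{209344}{377712} - \frac{443234}{-212447} = \left(-209344\right) \frac{1}{377712} - - \frac{443234}{212447} = - \frac{13084}{23607} + \frac{443234}{212447} = \frac{7683768490}{5015236329}$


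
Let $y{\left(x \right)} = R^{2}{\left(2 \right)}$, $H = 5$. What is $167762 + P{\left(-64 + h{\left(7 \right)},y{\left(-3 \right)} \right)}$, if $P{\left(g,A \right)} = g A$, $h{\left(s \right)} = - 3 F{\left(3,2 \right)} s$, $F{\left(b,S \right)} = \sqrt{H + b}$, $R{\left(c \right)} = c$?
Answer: $167506 - 168 \sqrt{2} \approx 1.6727 \cdot 10^{5}$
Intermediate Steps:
$F{\left(b,S \right)} = \sqrt{5 + b}$
$y{\left(x \right)} = 4$ ($y{\left(x \right)} = 2^{2} = 4$)
$h{\left(s \right)} = - 6 s \sqrt{2}$ ($h{\left(s \right)} = - 3 \sqrt{5 + 3} s = - 3 \sqrt{8} s = - 3 \cdot 2 \sqrt{2} s = - 6 \sqrt{2} s = - 6 s \sqrt{2}$)
$P{\left(g,A \right)} = A g$
$167762 + P{\left(-64 + h{\left(7 \right)},y{\left(-3 \right)} \right)} = 167762 + 4 \left(-64 - 42 \sqrt{2}\right) = 167762 - \left(256 + 168 \sqrt{2}\right) = 167506 - 168 \sqrt{2}$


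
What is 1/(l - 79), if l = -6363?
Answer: -1/6442 ≈ -0.00015523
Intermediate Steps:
1/(l - 79) = 1/(-6363 - 79) = 1/(-6442) = -1/6442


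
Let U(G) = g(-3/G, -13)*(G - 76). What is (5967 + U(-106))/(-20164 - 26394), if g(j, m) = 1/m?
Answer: -5981/46558 ≈ -0.12846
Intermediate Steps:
U(G) = 76/13 - G/13 (U(G) = (G - 76)/(-13) = -(-76 + G)/13 = 76/13 - G/13)
(5967 + U(-106))/(-20164 - 26394) = (5967 + (76/13 - 1/13*(-106)))/(-20164 - 26394) = (5967 + (76/13 + 106/13))/(-46558) = (5967 + 14)*(-1/46558) = 5981*(-1/46558) = -5981/46558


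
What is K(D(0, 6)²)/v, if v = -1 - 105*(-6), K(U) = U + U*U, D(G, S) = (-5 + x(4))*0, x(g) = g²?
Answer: 0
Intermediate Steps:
D(G, S) = 0 (D(G, S) = (-5 + 4²)*0 = (-5 + 16)*0 = 11*0 = 0)
K(U) = U + U²
v = 629 (v = -1 + 630 = 629)
K(D(0, 6)²)/v = (0²*(1 + 0²))/629 = (0*(1 + 0))*(1/629) = (0*1)*(1/629) = 0*(1/629) = 0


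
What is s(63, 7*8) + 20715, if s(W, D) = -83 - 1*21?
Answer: 20611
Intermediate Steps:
s(W, D) = -104 (s(W, D) = -83 - 21 = -104)
s(63, 7*8) + 20715 = -104 + 20715 = 20611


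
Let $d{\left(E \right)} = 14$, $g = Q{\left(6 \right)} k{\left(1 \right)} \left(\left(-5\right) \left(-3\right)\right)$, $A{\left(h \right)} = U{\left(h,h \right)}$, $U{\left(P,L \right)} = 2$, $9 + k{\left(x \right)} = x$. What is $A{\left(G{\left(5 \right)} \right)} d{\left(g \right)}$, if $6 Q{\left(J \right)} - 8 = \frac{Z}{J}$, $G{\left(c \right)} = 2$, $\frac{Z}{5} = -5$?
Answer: $28$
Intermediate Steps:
$Z = -25$ ($Z = 5 \left(-5\right) = -25$)
$k{\left(x \right)} = -9 + x$
$Q{\left(J \right)} = \frac{4}{3} - \frac{25}{6 J}$ ($Q{\left(J \right)} = \frac{4}{3} + \frac{\left(-25\right) \frac{1}{J}}{6} = \frac{4}{3} - \frac{25}{6 J}$)
$A{\left(h \right)} = 2$
$g = - \frac{230}{3}$ ($g = \frac{-25 + 8 \cdot 6}{6 \cdot 6} \left(-9 + 1\right) \left(\left(-5\right) \left(-3\right)\right) = \frac{1}{6} \cdot \frac{1}{6} \left(-25 + 48\right) \left(-8\right) 15 = \frac{1}{6} \cdot \frac{1}{6} \cdot 23 \left(-8\right) 15 = \frac{23}{36} \left(-8\right) 15 = \left(- \frac{46}{9}\right) 15 = - \frac{230}{3} \approx -76.667$)
$A{\left(G{\left(5 \right)} \right)} d{\left(g \right)} = 2 \cdot 14 = 28$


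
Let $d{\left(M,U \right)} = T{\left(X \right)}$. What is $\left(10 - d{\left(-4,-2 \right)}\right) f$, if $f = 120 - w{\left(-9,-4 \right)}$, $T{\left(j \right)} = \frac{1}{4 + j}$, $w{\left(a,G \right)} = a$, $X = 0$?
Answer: $\frac{5031}{4} \approx 1257.8$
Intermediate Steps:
$d{\left(M,U \right)} = \frac{1}{4}$ ($d{\left(M,U \right)} = \frac{1}{4 + 0} = \frac{1}{4}$)
$f = 129$ ($f = 120 - -9 = 120 + 9 = 129$)
$\left(10 - d{\left(-4,-2 \right)}\right) f = \left(10 - \frac{1}{4}\right) 129 = \frac{39}{4} \cdot 129 = \frac{5031}{4}$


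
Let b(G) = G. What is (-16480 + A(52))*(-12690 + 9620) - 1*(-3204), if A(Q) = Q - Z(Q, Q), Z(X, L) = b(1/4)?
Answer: 100875863/2 ≈ 5.0438e+7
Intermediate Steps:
Z(X, L) = ¼ (Z(X, L) = 1/4 = 1*(¼) = ¼)
A(Q) = -¼ + Q (A(Q) = Q - 1*¼ = Q - ¼ = -¼ + Q)
(-16480 + A(52))*(-12690 + 9620) - 1*(-3204) = (-16480 + (-¼ + 52))*(-12690 + 9620) - 1*(-3204) = (-16480 + 207/4)*(-3070) + 3204 = -65713/4*(-3070) + 3204 = 100869455/2 + 3204 = 100875863/2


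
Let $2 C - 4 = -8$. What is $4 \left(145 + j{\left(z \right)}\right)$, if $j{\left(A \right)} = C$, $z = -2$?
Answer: $572$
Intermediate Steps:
$C = -2$ ($C = 2 + \frac{1}{2} \left(-8\right) = 2 - 4 = -2$)
$j{\left(A \right)} = -2$
$4 \left(145 + j{\left(z \right)}\right) = 4 \left(145 - 2\right) = 4 \cdot 143 = 572$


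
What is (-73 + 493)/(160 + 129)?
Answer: 420/289 ≈ 1.4533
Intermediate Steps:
(-73 + 493)/(160 + 129) = 420/289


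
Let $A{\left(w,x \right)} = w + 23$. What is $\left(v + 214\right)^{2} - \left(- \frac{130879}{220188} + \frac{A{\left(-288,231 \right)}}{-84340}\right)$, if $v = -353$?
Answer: $\frac{4485182787692}{232133199} \approx 19322.0$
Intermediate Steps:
$A{\left(w,x \right)} = 23 + w$
$\left(v + 214\right)^{2} - \left(- \frac{130879}{220188} + \frac{A{\left(-288,231 \right)}}{-84340}\right) = \left(-353 + 214\right)^{2} - \left(- \frac{130879}{220188} + \frac{23 - 288}{-84340}\right) = \left(-139\right)^{2} - \left(\left(-130879\right) \frac{1}{220188} - - \frac{53}{16868}\right) = 19321 - \left(- \frac{130879}{220188} + \frac{53}{16868}\right) = 19321 - - \frac{137249813}{232133199} = 19321 + \frac{137249813}{232133199} = \frac{4485182787692}{232133199}$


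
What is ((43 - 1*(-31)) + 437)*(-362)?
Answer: -184982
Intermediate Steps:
((43 - 1*(-31)) + 437)*(-362) = ((43 + 31) + 437)*(-362) = (74 + 437)*(-362) = 511*(-362) = -184982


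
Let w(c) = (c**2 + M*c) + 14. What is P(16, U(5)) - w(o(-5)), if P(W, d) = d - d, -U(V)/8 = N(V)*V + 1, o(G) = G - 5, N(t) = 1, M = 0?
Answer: -114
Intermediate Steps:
o(G) = -5 + G
U(V) = -8 - 8*V (U(V) = -8*(1*V + 1) = -8*(V + 1) = -8*(1 + V) = -8 - 8*V)
P(W, d) = 0
w(c) = 14 + c**2 (w(c) = (c**2 + 0*c) + 14 = (c**2 + 0) + 14 = c**2 + 14 = 14 + c**2)
P(16, U(5)) - w(o(-5)) = 0 - (14 + (-5 - 5)**2) = 0 - (14 + (-10)**2) = 0 - (14 + 100) = 0 - 1*114 = 0 - 114 = -114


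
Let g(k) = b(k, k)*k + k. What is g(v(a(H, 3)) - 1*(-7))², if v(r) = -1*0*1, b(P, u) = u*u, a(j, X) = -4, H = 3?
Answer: 122500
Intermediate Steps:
b(P, u) = u²
v(r) = 0 (v(r) = 0*1 = 0)
g(k) = k + k³ (g(k) = k²*k + k = k³ + k = k + k³)
g(v(a(H, 3)) - 1*(-7))² = ((0 - 1*(-7)) + (0 - 1*(-7))³)² = ((0 + 7) + (0 + 7)³)² = (7 + 7³)² = (7 + 343)² = 350² = 122500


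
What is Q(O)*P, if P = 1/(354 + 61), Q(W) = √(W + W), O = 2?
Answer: 2/415 ≈ 0.0048193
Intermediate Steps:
Q(W) = √2*√W (Q(W) = √(2*W) = √2*√W)
P = 1/415 ≈ 0.0024096
Q(O)*P = (√2*√2)*(1/415) = 2*(1/415) = 2/415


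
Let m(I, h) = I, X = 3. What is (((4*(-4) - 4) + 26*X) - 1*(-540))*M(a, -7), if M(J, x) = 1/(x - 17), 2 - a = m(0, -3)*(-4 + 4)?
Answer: -299/12 ≈ -24.917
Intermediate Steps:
a = 2 (a = 2 - 0*(-4 + 4) = 2 - 0*0 = 2 - 1*0 = 2 + 0 = 2)
M(J, x) = 1/(-17 + x)
(((4*(-4) - 4) + 26*X) - 1*(-540))*M(a, -7) = (((4*(-4) - 4) + 26*3) - 1*(-540))/(-17 - 7) = (((-16 - 4) + 78) + 540)/(-24) = ((-20 + 78) + 540)*(-1/24) = (58 + 540)*(-1/24) = 598*(-1/24) = -299/12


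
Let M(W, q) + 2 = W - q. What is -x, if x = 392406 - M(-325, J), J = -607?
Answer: -392126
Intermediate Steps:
M(W, q) = -2 + W - q (M(W, q) = -2 + (W - q) = -2 + W - q)
x = 392126 (x = 392406 - (-2 - 325 - 1*(-607)) = 392406 - (-2 - 325 + 607) = 392406 - 1*280 = 392406 - 280 = 392126)
-x = -1*392126 = -392126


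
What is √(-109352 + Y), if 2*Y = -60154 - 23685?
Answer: I*√605086/2 ≈ 388.94*I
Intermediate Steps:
Y = -83839/2 (Y = (-60154 - 23685)/2 = (½)*(-83839) = -83839/2 ≈ -41920.)
√(-109352 + Y) = √(-109352 - 83839/2) = √(-302543/2) = I*√605086/2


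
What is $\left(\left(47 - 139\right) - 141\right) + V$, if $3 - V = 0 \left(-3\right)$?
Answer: $-230$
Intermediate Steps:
$V = 3$ ($V = 3 - 0 \left(-3\right) = 3 - 0 = 3 + 0 = 3$)
$\left(\left(47 - 139\right) - 141\right) + V = \left(\left(47 - 139\right) - 141\right) + 3 = \left(-92 - 141\right) + 3 = -233 + 3 = -230$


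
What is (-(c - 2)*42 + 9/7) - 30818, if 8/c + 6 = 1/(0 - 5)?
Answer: -6657239/217 ≈ -30679.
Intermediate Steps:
c = -40/31 (c = 8/(-6 + 1/(0 - 5)) = 8/(-6 + 1/(-5)) = 8/(-6 - 1/5) = 8/(-31/5) = 8*(-5/31) = -40/31 ≈ -1.2903)
(-(c - 2)*42 + 9/7) - 30818 = (-(-40/31 - 2)*42 + 9/7) - 30818 = (-1*(-102/31)*42 + 9*(1/7)) - 30818 = ((102/31)*42 + 9/7) - 30818 = (4284/31 + 9/7) - 30818 = 30267/217 - 30818 = -6657239/217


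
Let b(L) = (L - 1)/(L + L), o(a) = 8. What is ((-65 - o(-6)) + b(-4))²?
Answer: 335241/64 ≈ 5238.1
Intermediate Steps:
b(L) = (-1 + L)/(2*L) (b(L) = (-1 + L)/((2*L)) = (-1 + L)*(1/(2*L)) = (-1 + L)/(2*L))
((-65 - o(-6)) + b(-4))² = ((-65 - 1*8) + (½)*(-1 - 4)/(-4))² = ((-65 - 8) + (½)*(-¼)*(-5))² = (-73 + 5/8)² = (-579/8)² = 335241/64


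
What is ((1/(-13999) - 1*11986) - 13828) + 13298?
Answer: -175211485/13999 ≈ -12516.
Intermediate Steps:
((1/(-13999) - 1*11986) - 13828) + 13298 = ((-1/13999 - 11986) - 13828) + 13298 = (-167792015/13999 - 13828) + 13298 = -361370187/13999 + 13298 = -175211485/13999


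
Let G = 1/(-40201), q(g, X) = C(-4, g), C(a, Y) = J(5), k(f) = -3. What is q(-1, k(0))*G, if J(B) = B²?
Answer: -25/40201 ≈ -0.00062187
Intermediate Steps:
C(a, Y) = 25 (C(a, Y) = 5² = 25)
q(g, X) = 25
G = -1/40201 ≈ -2.4875e-5
q(-1, k(0))*G = 25*(-1/40201) = -25/40201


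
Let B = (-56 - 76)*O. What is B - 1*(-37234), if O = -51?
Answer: 43966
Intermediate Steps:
B = 6732 (B = (-56 - 76)*(-51) = -132*(-51) = 6732)
B - 1*(-37234) = 6732 - 1*(-37234) = 6732 + 37234 = 43966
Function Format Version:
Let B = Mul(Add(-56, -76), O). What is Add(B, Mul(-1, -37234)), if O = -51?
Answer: 43966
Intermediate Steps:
B = 6732 (B = Mul(Add(-56, -76), -51) = Mul(-132, -51) = 6732)
Add(B, Mul(-1, -37234)) = Add(6732, Mul(-1, -37234)) = Add(6732, 37234) = 43966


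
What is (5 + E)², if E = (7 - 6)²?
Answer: 36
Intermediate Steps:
E = 1 (E = 1² = 1)
(5 + E)² = (5 + 1)² = 6² = 36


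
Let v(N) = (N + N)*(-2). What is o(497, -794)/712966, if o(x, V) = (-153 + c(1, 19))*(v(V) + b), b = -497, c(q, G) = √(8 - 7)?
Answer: -203604/356483 ≈ -0.57115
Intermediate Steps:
c(q, G) = 1 (c(q, G) = √1 = 1)
v(N) = -4*N (v(N) = (2*N)*(-2) = -4*N)
o(x, V) = 75544 + 608*V (o(x, V) = (-153 + 1)*(-4*V - 497) = -152*(-497 - 4*V) = 75544 + 608*V)
o(497, -794)/712966 = (75544 + 608*(-794))/712966 = (75544 - 482752)*(1/712966) = -407208*1/712966 = -203604/356483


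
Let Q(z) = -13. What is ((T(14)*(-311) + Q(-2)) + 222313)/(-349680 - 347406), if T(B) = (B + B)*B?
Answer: -50194/348543 ≈ -0.14401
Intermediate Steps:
T(B) = 2*B² (T(B) = (2*B)*B = 2*B²)
((T(14)*(-311) + Q(-2)) + 222313)/(-349680 - 347406) = (((2*14²)*(-311) - 13) + 222313)/(-349680 - 347406) = (((2*196)*(-311) - 13) + 222313)/(-697086) = ((392*(-311) - 13) + 222313)*(-1/697086) = ((-121912 - 13) + 222313)*(-1/697086) = (-121925 + 222313)*(-1/697086) = 100388*(-1/697086) = -50194/348543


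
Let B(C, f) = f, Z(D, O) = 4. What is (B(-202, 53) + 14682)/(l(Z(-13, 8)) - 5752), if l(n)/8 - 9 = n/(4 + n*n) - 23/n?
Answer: -73675/28622 ≈ -2.5741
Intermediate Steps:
l(n) = 72 - 184/n + 8*n/(4 + n²) (l(n) = 72 + 8*(n/(4 + n*n) - 23/n) = 72 + 8*(n/(4 + n²) - 23/n) = 72 + 8*(-23/n + n/(4 + n²)) = 72 + (-184/n + 8*n/(4 + n²)) = 72 - 184/n + 8*n/(4 + n²))
(B(-202, 53) + 14682)/(l(Z(-13, 8)) - 5752) = (53 + 14682)/(8*(-92 - 22*4² + 9*4³ + 36*4)/(4*(4 + 4²)) - 5752) = 14735/(8*(¼)*(-92 - 22*16 + 9*64 + 144)/(4 + 16) - 5752) = 14735/(8*(¼)*(-92 - 352 + 576 + 144)/20 - 5752) = 14735/(8*(¼)*(1/20)*276 - 5752) = 14735/(138/5 - 5752) = 14735/(-28622/5) = 14735*(-5/28622) = -73675/28622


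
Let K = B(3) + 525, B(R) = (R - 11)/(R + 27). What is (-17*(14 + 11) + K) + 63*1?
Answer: 2441/15 ≈ 162.73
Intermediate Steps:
B(R) = (-11 + R)/(27 + R)
K = 7871/15 (K = (-11 + 3)/(27 + 3) + 525 = -8/30 + 525 = (1/30)*(-8) + 525 = -4/15 + 525 = 7871/15 ≈ 524.73)
(-17*(14 + 11) + K) + 63*1 = (-17*(14 + 11) + 7871/15) + 63*1 = (-17*25 + 7871/15) + 63 = (-425 + 7871/15) + 63 = 1496/15 + 63 = 2441/15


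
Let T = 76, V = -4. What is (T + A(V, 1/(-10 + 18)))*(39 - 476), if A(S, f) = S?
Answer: -31464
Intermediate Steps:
(T + A(V, 1/(-10 + 18)))*(39 - 476) = (76 - 4)*(39 - 476) = 72*(-437) = -31464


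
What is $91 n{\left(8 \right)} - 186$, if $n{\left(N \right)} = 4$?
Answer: $178$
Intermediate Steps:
$91 n{\left(8 \right)} - 186 = 91 \cdot 4 - 186 = 364 - 186 = 178$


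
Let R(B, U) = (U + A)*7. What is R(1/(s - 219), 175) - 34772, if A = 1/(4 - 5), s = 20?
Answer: -33554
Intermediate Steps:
A = -1 (A = 1/(-1) = -1)
R(B, U) = -7 + 7*U (R(B, U) = (U - 1)*7 = (-1 + U)*7 = -7 + 7*U)
R(1/(s - 219), 175) - 34772 = (-7 + 7*175) - 34772 = (-7 + 1225) - 34772 = 1218 - 34772 = -33554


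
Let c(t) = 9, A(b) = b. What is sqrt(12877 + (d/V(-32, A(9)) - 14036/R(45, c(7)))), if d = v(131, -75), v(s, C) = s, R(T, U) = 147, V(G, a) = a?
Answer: 2*sqrt(1410767)/21 ≈ 113.12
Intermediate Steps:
d = 131
sqrt(12877 + (d/V(-32, A(9)) - 14036/R(45, c(7)))) = sqrt(12877 + (131/9 - 14036/147)) = sqrt(12877 - 35689/441) = sqrt(5643068/441) = 2*sqrt(1410767)/21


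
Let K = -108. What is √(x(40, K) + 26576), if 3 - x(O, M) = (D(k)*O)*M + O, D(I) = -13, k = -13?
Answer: I*√29621 ≈ 172.11*I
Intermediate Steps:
x(O, M) = 3 - O + 13*M*O (x(O, M) = 3 - ((-13*O)*M + O) = 3 - (-13*M*O + O) = 3 - (O - 13*M*O) = 3 + (-O + 13*M*O) = 3 - O + 13*M*O)
√(x(40, K) + 26576) = √((3 - 1*40 + 13*(-108)*40) + 26576) = √((3 - 40 - 56160) + 26576) = √(-56197 + 26576) = √(-29621) = I*√29621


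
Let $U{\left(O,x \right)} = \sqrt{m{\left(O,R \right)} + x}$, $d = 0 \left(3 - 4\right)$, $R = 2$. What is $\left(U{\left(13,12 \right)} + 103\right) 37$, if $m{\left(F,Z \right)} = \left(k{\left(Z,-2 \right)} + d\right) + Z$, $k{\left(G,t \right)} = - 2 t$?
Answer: $3811 + 111 \sqrt{2} \approx 3968.0$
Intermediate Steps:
$d = 0$ ($d = 0 \left(-1\right) = 0$)
$m{\left(F,Z \right)} = 4 + Z$ ($m{\left(F,Z \right)} = \left(\left(-2\right) \left(-2\right) + 0\right) + Z = \left(4 + 0\right) + Z = 4 + Z$)
$U{\left(O,x \right)} = \sqrt{6 + x}$ ($U{\left(O,x \right)} = \sqrt{\left(4 + 2\right) + x} = \sqrt{6 + x}$)
$\left(U{\left(13,12 \right)} + 103\right) 37 = \left(\sqrt{6 + 12} + 103\right) 37 = \left(\sqrt{18} + 103\right) 37 = \left(3 \sqrt{2} + 103\right) 37 = \left(103 + 3 \sqrt{2}\right) 37 = 3811 + 111 \sqrt{2}$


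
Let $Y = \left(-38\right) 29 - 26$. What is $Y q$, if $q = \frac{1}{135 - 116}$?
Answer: $- \frac{1128}{19} \approx -59.368$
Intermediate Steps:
$q = \frac{1}{19} \approx 0.052632$
$Y = -1128$ ($Y = -1102 - 26 = -1128$)
$Y q = \left(-1128\right) \frac{1}{19} = - \frac{1128}{19}$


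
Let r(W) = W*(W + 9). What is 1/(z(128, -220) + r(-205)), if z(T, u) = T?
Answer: 1/40308 ≈ 2.4809e-5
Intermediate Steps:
r(W) = W*(9 + W)
1/(z(128, -220) + r(-205)) = 1/(128 - 205*(9 - 205)) = 1/(128 - 205*(-196)) = 1/(128 + 40180) = 1/40308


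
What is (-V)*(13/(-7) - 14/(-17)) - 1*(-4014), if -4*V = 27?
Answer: 1907343/476 ≈ 4007.0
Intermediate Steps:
V = -27/4 (V = -¼*27 = -27/4 ≈ -6.7500)
(-V)*(13/(-7) - 14/(-17)) - 1*(-4014) = (-1*(-27/4))*(13/(-7) - 14/(-17)) - 1*(-4014) = 27*(13*(-⅐) - 14*(-1/17))/4 + 4014 = 27*(-13/7 + 14/17)/4 + 4014 = (27/4)*(-123/119) + 4014 = -3321/476 + 4014 = 1907343/476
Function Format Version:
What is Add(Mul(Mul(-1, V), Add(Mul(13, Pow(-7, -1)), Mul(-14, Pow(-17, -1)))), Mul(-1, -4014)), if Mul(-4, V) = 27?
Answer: Rational(1907343, 476) ≈ 4007.0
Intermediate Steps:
V = Rational(-27, 4) (V = Mul(Rational(-1, 4), 27) = Rational(-27, 4) ≈ -6.7500)
Add(Mul(Mul(-1, V), Add(Mul(13, Pow(-7, -1)), Mul(-14, Pow(-17, -1)))), Mul(-1, -4014)) = Add(Mul(Mul(-1, Rational(-27, 4)), Add(Mul(13, Pow(-7, -1)), Mul(-14, Pow(-17, -1)))), Mul(-1, -4014)) = Add(Mul(Rational(27, 4), Add(Mul(13, Rational(-1, 7)), Mul(-14, Rational(-1, 17)))), 4014) = Add(Mul(Rational(27, 4), Add(Rational(-13, 7), Rational(14, 17))), 4014) = Add(Mul(Rational(27, 4), Rational(-123, 119)), 4014) = Add(Rational(-3321, 476), 4014) = Rational(1907343, 476)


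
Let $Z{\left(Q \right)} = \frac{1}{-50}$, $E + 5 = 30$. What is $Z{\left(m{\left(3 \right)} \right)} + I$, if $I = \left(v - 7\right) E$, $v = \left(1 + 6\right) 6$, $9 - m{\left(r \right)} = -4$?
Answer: $\frac{43749}{50} \approx 874.98$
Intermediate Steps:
$m{\left(r \right)} = 13$ ($m{\left(r \right)} = 9 - -4 = 9 + 4 = 13$)
$E = 25$ ($E = -5 + 30 = 25$)
$v = 42$ ($v = 7 \cdot 6 = 42$)
$I = 875$ ($I = \left(42 - 7\right) 25 = 35 \cdot 25 = 875$)
$Z{\left(Q \right)} = - \frac{1}{50}$
$Z{\left(m{\left(3 \right)} \right)} + I = - \frac{1}{50} + 875 = \frac{43749}{50}$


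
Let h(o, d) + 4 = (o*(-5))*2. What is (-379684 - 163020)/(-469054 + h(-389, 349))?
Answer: 33919/29073 ≈ 1.1667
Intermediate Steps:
h(o, d) = -4 - 10*o (h(o, d) = -4 + (o*(-5))*2 = -4 - 5*o*2 = -4 - 10*o)
(-379684 - 163020)/(-469054 + h(-389, 349)) = (-379684 - 163020)/(-469054 + (-4 - 10*(-389))) = -542704/(-469054 + (-4 + 3890)) = -542704/(-469054 + 3886) = -542704/(-465168) = -542704*(-1/465168) = 33919/29073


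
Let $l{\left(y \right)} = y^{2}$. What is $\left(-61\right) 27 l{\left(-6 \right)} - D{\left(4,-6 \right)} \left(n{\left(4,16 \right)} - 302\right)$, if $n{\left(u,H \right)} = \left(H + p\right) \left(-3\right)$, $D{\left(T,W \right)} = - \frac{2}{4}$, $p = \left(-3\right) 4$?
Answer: $-59449$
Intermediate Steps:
$p = -12$
$D{\left(T,W \right)} = - \frac{1}{2}$ ($D{\left(T,W \right)} = \left(-2\right) \frac{1}{4} = - \frac{1}{2}$)
$n{\left(u,H \right)} = 36 - 3 H$ ($n{\left(u,H \right)} = \left(H - 12\right) \left(-3\right) = \left(-12 + H\right) \left(-3\right) = 36 - 3 H$)
$\left(-61\right) 27 l{\left(-6 \right)} - D{\left(4,-6 \right)} \left(n{\left(4,16 \right)} - 302\right) = \left(-61\right) 27 \left(-6\right)^{2} - - \frac{\left(36 - 48\right) - 302}{2} = \left(-1647\right) 36 - - \frac{\left(36 - 48\right) - 302}{2} = -59292 - - \frac{-12 - 302}{2} = -59292 - \left(- \frac{1}{2}\right) \left(-314\right) = -59292 - 157 = -59449$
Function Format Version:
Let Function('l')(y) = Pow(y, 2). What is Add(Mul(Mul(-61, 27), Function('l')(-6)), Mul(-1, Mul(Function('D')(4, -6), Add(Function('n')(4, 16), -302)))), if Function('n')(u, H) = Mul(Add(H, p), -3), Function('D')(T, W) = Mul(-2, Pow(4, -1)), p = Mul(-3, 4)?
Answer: -59449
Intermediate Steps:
p = -12
Function('D')(T, W) = Rational(-1, 2) (Function('D')(T, W) = Mul(-2, Rational(1, 4)) = Rational(-1, 2))
Function('n')(u, H) = Add(36, Mul(-3, H)) (Function('n')(u, H) = Mul(Add(H, -12), -3) = Mul(Add(-12, H), -3) = Add(36, Mul(-3, H)))
Add(Mul(Mul(-61, 27), Function('l')(-6)), Mul(-1, Mul(Function('D')(4, -6), Add(Function('n')(4, 16), -302)))) = Add(Mul(Mul(-61, 27), Pow(-6, 2)), Mul(-1, Mul(Rational(-1, 2), Add(Add(36, Mul(-3, 16)), -302)))) = Add(Mul(-1647, 36), Mul(-1, Mul(Rational(-1, 2), Add(Add(36, -48), -302)))) = Add(-59292, Mul(-1, Mul(Rational(-1, 2), Add(-12, -302)))) = Add(-59292, Mul(-1, Mul(Rational(-1, 2), -314))) = Add(-59292, Mul(-1, 157)) = Add(-59292, -157) = -59449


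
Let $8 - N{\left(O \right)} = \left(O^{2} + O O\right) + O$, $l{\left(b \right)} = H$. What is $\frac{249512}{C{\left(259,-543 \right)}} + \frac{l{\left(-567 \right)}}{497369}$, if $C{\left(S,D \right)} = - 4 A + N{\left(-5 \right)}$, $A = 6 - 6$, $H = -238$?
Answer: $- \frac{7299973102}{1082509} \approx -6743.6$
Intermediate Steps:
$A = 0$
$l{\left(b \right)} = -238$
$N{\left(O \right)} = 8 - O - 2 O^{2}$ ($N{\left(O \right)} = 8 - \left(\left(O^{2} + O O\right) + O\right) = 8 - \left(\left(O^{2} + O^{2}\right) + O\right) = 8 - \left(2 O^{2} + O\right) = 8 - \left(O + 2 O^{2}\right) = 8 - O - 2 O^{2}$)
$C{\left(S,D \right)} = -37$ ($C{\left(S,D \right)} = \left(-4\right) 0 - \left(-13 + 50\right) = 0 + \left(8 + 5 - 50\right) = 0 - 37 = -37$)
$\frac{249512}{C{\left(259,-543 \right)}} + \frac{l{\left(-567 \right)}}{497369} = \frac{249512}{-37} - \frac{238}{497369} = 249512 \left(- \frac{1}{37}\right) - \frac{14}{29257} = - \frac{249512}{37} - \frac{14}{29257} = - \frac{7299973102}{1082509}$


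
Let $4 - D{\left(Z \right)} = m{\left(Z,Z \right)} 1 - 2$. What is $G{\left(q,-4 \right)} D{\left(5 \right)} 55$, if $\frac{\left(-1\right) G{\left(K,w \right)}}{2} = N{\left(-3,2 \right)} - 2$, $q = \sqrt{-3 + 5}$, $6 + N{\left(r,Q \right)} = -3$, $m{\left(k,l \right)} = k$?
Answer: $1210$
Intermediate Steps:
$N{\left(r,Q \right)} = -9$ ($N{\left(r,Q \right)} = -6 - 3 = -9$)
$q = \sqrt{2} \approx 1.4142$
$D{\left(Z \right)} = 6 - Z$ ($D{\left(Z \right)} = 4 - \left(Z 1 - 2\right) = 4 - \left(Z - 2\right) = 4 - \left(-2 + Z\right) = 6 - Z$)
$G{\left(K,w \right)} = 22$ ($G{\left(K,w \right)} = - 2 \left(-9 - 2\right) = \left(-2\right) \left(-11\right) = 22$)
$G{\left(q,-4 \right)} D{\left(5 \right)} 55 = 22 \left(6 - 5\right) 55 = 22 \cdot 1 \cdot 55 = 22 \cdot 55 = 1210$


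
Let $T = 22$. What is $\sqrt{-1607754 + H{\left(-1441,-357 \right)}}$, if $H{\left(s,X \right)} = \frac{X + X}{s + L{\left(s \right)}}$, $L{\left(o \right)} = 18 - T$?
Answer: $\frac{2 i \sqrt{2904004770}}{85} \approx 1268.0 i$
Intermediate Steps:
$L{\left(o \right)} = -4$ ($L{\left(o \right)} = 18 - 22 = -4$)
$H{\left(s,X \right)} = \frac{2 X}{-4 + s}$ ($H{\left(s,X \right)} = \frac{X + X}{s - 4} = \frac{2 X}{-4 + s}$)
$\sqrt{-1607754 + H{\left(-1441,-357 \right)}} = \sqrt{-1607754 + 2 \left(-357\right) \frac{1}{-4 - 1441}} = \sqrt{-1607754 + 2 \left(-357\right) \frac{1}{-1445}} = \sqrt{-1607754 + 2 \left(-357\right) \left(- \frac{1}{1445}\right)} = \sqrt{-1607754 + \frac{42}{85}} = \sqrt{- \frac{136659048}{85}} = \frac{2 i \sqrt{2904004770}}{85}$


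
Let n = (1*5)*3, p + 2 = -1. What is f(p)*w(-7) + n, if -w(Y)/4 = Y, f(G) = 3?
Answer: 99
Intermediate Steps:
p = -3 (p = -2 - 1 = -3)
w(Y) = -4*Y
n = 15 (n = 5*3 = 15)
f(p)*w(-7) + n = 3*(-4*(-7)) + 15 = 3*28 + 15 = 84 + 15 = 99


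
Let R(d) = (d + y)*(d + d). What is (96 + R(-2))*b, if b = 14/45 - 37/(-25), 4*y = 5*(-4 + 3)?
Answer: 43927/225 ≈ 195.23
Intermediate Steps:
y = -5/4 (y = (5*(-4 + 3))/4 = (5*(-1))/4 = (¼)*(-5) = -5/4 ≈ -1.2500)
b = 403/225 (b = 14*(1/45) - 37*(-1/25) = 14/45 + 37/25 = 403/225 ≈ 1.7911)
R(d) = 2*d*(-5/4 + d) (R(d) = (d - 5/4)*(d + d) = (-5/4 + d)*(2*d) = 2*d*(-5/4 + d))
(96 + R(-2))*b = (96 + (½)*(-2)*(-5 + 4*(-2)))*(403/225) = (96 + (½)*(-2)*(-5 - 8))*(403/225) = (96 + (½)*(-2)*(-13))*(403/225) = (96 + 13)*(403/225) = 109*(403/225) = 43927/225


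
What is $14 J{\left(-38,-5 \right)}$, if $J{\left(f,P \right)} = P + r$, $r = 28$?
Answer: $322$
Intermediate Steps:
$J{\left(f,P \right)} = 28 + P$ ($J{\left(f,P \right)} = P + 28 = 28 + P$)
$14 J{\left(-38,-5 \right)} = 14 \left(28 - 5\right) = 14 \cdot 23 = 322$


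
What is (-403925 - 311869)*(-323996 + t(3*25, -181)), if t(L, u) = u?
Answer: 232043951538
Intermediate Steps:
(-403925 - 311869)*(-323996 + t(3*25, -181)) = (-403925 - 311869)*(-323996 - 181) = -715794*(-324177) = 232043951538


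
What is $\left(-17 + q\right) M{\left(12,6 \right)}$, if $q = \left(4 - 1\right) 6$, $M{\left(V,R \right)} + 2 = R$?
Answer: $4$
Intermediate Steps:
$M{\left(V,R \right)} = -2 + R$
$q = 18$ ($q = 3 \cdot 6 = 18$)
$\left(-17 + q\right) M{\left(12,6 \right)} = \left(-17 + 18\right) \left(-2 + 6\right) = 1 \cdot 4 = 4$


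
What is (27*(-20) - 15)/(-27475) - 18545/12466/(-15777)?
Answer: 21932949877/1080735070590 ≈ 0.020294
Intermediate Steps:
(27*(-20) - 15)/(-27475) - 18545/12466/(-15777) = (-540 - 15)*(-1/27475) - 18545*1/12466*(-1/15777) = -555*(-1/27475) - 18545/12466*(-1/15777) = 111/5495 + 18545/196676082 = 21932949877/1080735070590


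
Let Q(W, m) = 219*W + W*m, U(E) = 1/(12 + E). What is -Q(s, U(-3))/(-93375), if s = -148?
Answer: -291856/840375 ≈ -0.34729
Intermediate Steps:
-Q(s, U(-3))/(-93375) = -(-148*(219 + 1/(12 - 3)))/(-93375) = -(-148*(219 + 1/9))*(-1)/93375 = -(-148*1972/9)*(-1)/93375 = -(-291856)*(-1)/(9*93375) = -1*291856/840375 = -291856/840375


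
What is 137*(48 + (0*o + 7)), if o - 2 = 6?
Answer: 7535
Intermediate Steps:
o = 8 (o = 2 + 6 = 8)
137*(48 + (0*o + 7)) = 137*(48 + (0*8 + 7)) = 137*(48 + (0 + 7)) = 137*(48 + 7) = 137*55 = 7535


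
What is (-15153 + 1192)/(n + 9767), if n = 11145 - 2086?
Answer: -13961/18826 ≈ -0.74158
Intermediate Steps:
n = 9059
(-15153 + 1192)/(n + 9767) = (-15153 + 1192)/(9059 + 9767) = -13961/18826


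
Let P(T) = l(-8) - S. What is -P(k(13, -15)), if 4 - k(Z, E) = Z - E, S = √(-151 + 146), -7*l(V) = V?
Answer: -8/7 + I*√5 ≈ -1.1429 + 2.2361*I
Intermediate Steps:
l(V) = -V/7
S = I*√5 (S = √(-5) = I*√5 ≈ 2.2361*I)
k(Z, E) = 4 + E - Z (k(Z, E) = 4 - (Z - E) = 4 + (E - Z) = 4 + E - Z)
P(T) = 8/7 - I*√5 (P(T) = -⅐*(-8) - I*√5 = 8/7 - I*√5)
-P(k(13, -15)) = -(8/7 - I*√5) = -8/7 + I*√5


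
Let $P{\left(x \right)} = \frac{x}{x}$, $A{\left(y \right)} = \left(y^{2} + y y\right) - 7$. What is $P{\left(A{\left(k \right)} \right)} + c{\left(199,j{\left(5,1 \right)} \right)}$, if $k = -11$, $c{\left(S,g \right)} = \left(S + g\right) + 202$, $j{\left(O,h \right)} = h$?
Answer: $403$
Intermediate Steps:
$c{\left(S,g \right)} = 202 + S + g$
$A{\left(y \right)} = -7 + 2 y^{2}$ ($A{\left(y \right)} = \left(y^{2} + y^{2}\right) - 7 = 2 y^{2} - 7 = -7 + 2 y^{2}$)
$P{\left(x \right)} = 1$
$P{\left(A{\left(k \right)} \right)} + c{\left(199,j{\left(5,1 \right)} \right)} = 1 + \left(202 + 199 + 1\right) = 1 + 402 = 403$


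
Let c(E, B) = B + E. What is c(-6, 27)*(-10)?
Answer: -210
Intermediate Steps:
c(-6, 27)*(-10) = (27 - 6)*(-10) = 21*(-10) = -210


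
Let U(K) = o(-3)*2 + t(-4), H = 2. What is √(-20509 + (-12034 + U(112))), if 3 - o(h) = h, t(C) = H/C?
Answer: I*√130126/2 ≈ 180.36*I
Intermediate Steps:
t(C) = 2/C
o(h) = 3 - h
U(K) = 23/2 (U(K) = (3 - 1*(-3))*2 + 2/(-4) = (3 + 3)*2 + 2*(-¼) = 6*2 - ½ = 12 - ½ = 23/2)
√(-20509 + (-12034 + U(112))) = √(-20509 + (-12034 + 23/2)) = √(-20509 - 24045/2) = √(-65063/2) = I*√130126/2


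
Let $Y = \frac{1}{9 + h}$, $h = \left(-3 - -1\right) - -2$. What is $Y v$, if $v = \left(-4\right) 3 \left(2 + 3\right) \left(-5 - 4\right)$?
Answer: $60$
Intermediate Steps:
$h = 0$ ($h = \left(-3 + 1\right) + 2 = -2 + 2 = 0$)
$Y = \frac{1}{9}$ ($Y = \frac{1}{9 + 0} = \frac{1}{9} \approx 0.11111$)
$v = 540$ ($v = - 12 \cdot 5 \left(-9\right) = \left(-12\right) \left(-45\right) = 540$)
$Y v = \frac{1}{9} \cdot 540 = 60$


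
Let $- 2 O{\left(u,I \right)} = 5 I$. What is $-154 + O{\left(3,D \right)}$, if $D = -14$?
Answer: $-119$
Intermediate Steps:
$O{\left(u,I \right)} = - \frac{5 I}{2}$
$-154 + O{\left(3,D \right)} = -154 - -35 = -154 + 35 = -119$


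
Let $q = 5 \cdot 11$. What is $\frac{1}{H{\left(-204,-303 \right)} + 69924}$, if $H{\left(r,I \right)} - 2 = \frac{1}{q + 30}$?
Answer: $\frac{85}{5943711} \approx 1.4301 \cdot 10^{-5}$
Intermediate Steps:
$q = 55$
$H{\left(r,I \right)} = \frac{171}{85}$ ($H{\left(r,I \right)} = 2 + \frac{1}{55 + 30} = 2 + \frac{1}{85} = \frac{171}{85}$)
$\frac{1}{H{\left(-204,-303 \right)} + 69924} = \frac{1}{\frac{171}{85} + 69924} = \frac{1}{\frac{5943711}{85}} = \frac{85}{5943711}$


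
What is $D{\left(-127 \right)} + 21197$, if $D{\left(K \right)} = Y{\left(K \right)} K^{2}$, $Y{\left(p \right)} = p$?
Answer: $-2027186$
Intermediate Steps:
$D{\left(K \right)} = K^{3}$ ($D{\left(K \right)} = K K^{2} = K^{3}$)
$D{\left(-127 \right)} + 21197 = \left(-127\right)^{3} + 21197 = -2048383 + 21197 = -2027186$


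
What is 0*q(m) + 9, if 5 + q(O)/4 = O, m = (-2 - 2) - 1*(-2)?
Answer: 9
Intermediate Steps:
m = -2 (m = -4 + 2 = -2)
q(O) = -20 + 4*O
0*q(m) + 9 = 0*(-20 + 4*(-2)) + 9 = 0*(-20 - 8) + 9 = 0*(-28) + 9 = 0 + 9 = 9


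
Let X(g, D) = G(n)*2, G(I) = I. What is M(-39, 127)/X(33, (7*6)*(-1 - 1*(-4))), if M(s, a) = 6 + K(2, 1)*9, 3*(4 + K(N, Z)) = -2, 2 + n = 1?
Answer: 18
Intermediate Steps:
n = -1 (n = -2 + 1 = -1)
K(N, Z) = -14/3 (K(N, Z) = -4 + (⅓)*(-2) = -4 - ⅔ = -14/3)
M(s, a) = -36 (M(s, a) = 6 - 14/3*9 = 6 - 42 = -36)
X(g, D) = -2 (X(g, D) = -1*2 = -2)
M(-39, 127)/X(33, (7*6)*(-1 - 1*(-4))) = -36/(-2) = -36*(-½) = 18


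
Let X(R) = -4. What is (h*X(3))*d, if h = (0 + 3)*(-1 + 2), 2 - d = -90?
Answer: -1104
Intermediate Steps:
d = 92 (d = 2 - 1*(-90) = 2 + 90 = 92)
h = 3 (h = 3*1 = 3)
(h*X(3))*d = (3*(-4))*92 = -12*92 = -1104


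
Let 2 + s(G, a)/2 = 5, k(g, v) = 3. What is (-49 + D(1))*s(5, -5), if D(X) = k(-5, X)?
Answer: -276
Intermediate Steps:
D(X) = 3
s(G, a) = 6 (s(G, a) = -4 + 2*5 = -4 + 10 = 6)
(-49 + D(1))*s(5, -5) = (-49 + 3)*6 = -46*6 = -276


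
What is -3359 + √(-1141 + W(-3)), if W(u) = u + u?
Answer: -3359 + I*√1147 ≈ -3359.0 + 33.867*I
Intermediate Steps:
W(u) = 2*u
-3359 + √(-1141 + W(-3)) = -3359 + √(-1141 + 2*(-3)) = -3359 + √(-1141 - 6) = -3359 + √(-1147) = -3359 + I*√1147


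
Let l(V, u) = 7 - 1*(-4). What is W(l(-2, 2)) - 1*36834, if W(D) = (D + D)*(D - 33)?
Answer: -37318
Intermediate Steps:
l(V, u) = 11 (l(V, u) = 7 + 4 = 11)
W(D) = 2*D*(-33 + D) (W(D) = (2*D)*(-33 + D) = 2*D*(-33 + D))
W(l(-2, 2)) - 1*36834 = 2*11*(-33 + 11) - 1*36834 = 2*11*(-22) - 36834 = -484 - 36834 = -37318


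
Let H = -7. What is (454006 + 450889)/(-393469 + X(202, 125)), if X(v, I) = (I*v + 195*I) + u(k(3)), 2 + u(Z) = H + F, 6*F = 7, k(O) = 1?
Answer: -5429370/2063111 ≈ -2.6316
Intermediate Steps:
F = 7/6 (F = (⅙)*7 = 7/6 ≈ 1.1667)
u(Z) = -47/6 (u(Z) = -2 + (-7 + 7/6) = -2 - 35/6 = -47/6)
X(v, I) = -47/6 + 195*I + I*v (X(v, I) = (I*v + 195*I) - 47/6 = (195*I + I*v) - 47/6 = -47/6 + 195*I + I*v)
(454006 + 450889)/(-393469 + X(202, 125)) = (454006 + 450889)/(-393469 + (-47/6 + 195*125 + 125*202)) = 904895/(-393469 + (-47/6 + 24375 + 25250)) = 904895/(-393469 + 297703/6) = 904895/(-2063111/6) = 904895*(-6/2063111) = -5429370/2063111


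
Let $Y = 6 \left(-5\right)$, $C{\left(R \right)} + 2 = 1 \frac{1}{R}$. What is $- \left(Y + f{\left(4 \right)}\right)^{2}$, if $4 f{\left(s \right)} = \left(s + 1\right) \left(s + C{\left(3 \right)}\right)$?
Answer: $- \frac{105625}{144} \approx -733.51$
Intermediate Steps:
$C{\left(R \right)} = -2 + \frac{1}{R}$ ($C{\left(R \right)} = -2 + 1 \frac{1}{R} = -2 + \frac{1}{R}$)
$f{\left(s \right)} = \frac{\left(1 + s\right) \left(- \frac{5}{3} + s\right)}{4}$ ($f{\left(s \right)} = \frac{\left(s + 1\right) \left(s - \left(2 - \frac{1}{3}\right)\right)}{4} = \frac{\left(1 + s\right) \left(s + \left(-2 + \frac{1}{3}\right)\right)}{4} = \frac{\left(1 + s\right) \left(s - \frac{5}{3}\right)}{4} = \frac{\left(1 + s\right) \left(- \frac{5}{3} + s\right)}{4}$)
$Y = -30$
$- \left(Y + f{\left(4 \right)}\right)^{2} = - \left(-30 - \left(\frac{13}{12} - 4\right)\right)^{2} = - \left(-30 - - \frac{35}{12}\right)^{2} = - \left(-30 + \frac{35}{12}\right)^{2} = - \left(- \frac{325}{12}\right)^{2} = \left(-1\right) \frac{105625}{144} = - \frac{105625}{144}$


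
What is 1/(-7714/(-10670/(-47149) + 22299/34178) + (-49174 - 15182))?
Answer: -1416054811/103562414455424 ≈ -1.3673e-5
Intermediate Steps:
1/(-7714/(-10670/(-47149) + 22299/34178) + (-49174 - 15182)) = 1/(-7714/(-10670*(-1/47149) + 22299*(1/34178)) - 64356) = 1/(-7714/(10670/47149 + 22299/34178) - 64356) = 1/(-7714/1416054811/1611458522 - 64356) = 1/(-7714*1611458522/1416054811 - 64356) = 1/(-12430791038708/1416054811 - 64356) = 1/(-103562414455424/1416054811) = -1416054811/103562414455424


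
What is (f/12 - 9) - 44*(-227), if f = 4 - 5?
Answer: 119747/12 ≈ 9978.9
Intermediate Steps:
f = -1
(f/12 - 9) - 44*(-227) = (-1/12 - 9) - 44*(-227) = ((1/12)*(-1) - 9) + 9988 = (-1/12 - 9) + 9988 = -109/12 + 9988 = 119747/12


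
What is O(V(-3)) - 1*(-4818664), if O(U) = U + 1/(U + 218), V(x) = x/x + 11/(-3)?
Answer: 9338565673/1938 ≈ 4.8187e+6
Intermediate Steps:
V(x) = -8/3 (V(x) = 1 + 11*(-1/3) = 1 - 11/3 = -8/3)
O(U) = U + 1/(218 + U)
O(V(-3)) - 1*(-4818664) = (1 + (-8/3)**2 + 218*(-8/3))/(218 - 8/3) - 1*(-4818664) = (1 + 64/9 - 1744/3)/(646/3) + 4818664 = (3/646)*(-5159/9) + 4818664 = -5159/1938 + 4818664 = 9338565673/1938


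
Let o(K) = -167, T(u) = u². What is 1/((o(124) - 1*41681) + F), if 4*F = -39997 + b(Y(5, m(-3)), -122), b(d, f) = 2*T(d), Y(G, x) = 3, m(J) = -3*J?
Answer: -4/207371 ≈ -1.9289e-5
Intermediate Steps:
b(d, f) = 2*d²
F = -39979/4 (F = (-39997 + 2*3²)/4 = (-39997 + 2*9)/4 = (-39997 + 18)/4 = (¼)*(-39979) = -39979/4 ≈ -9994.8)
1/((o(124) - 1*41681) + F) = 1/((-167 - 1*41681) - 39979/4) = 1/((-167 - 41681) - 39979/4) = 1/(-41848 - 39979/4) = 1/(-207371/4) = -4/207371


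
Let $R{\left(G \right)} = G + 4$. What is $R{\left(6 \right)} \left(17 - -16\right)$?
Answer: $330$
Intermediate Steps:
$R{\left(G \right)} = 4 + G$
$R{\left(6 \right)} \left(17 - -16\right) = \left(4 + 6\right) \left(17 - -16\right) = 10 \left(17 + 16\right) = 10 \cdot 33 = 330$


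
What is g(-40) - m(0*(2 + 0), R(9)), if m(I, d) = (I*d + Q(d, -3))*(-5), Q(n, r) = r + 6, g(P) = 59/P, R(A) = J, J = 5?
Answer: 541/40 ≈ 13.525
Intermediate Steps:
R(A) = 5
Q(n, r) = 6 + r
m(I, d) = -15 - 5*I*d (m(I, d) = (I*d + (6 - 3))*(-5) = (I*d + 3)*(-5) = (3 + I*d)*(-5) = -15 - 5*I*d)
g(-40) - m(0*(2 + 0), R(9)) = 59/(-40) - (-15 - 5*0*(2 + 0)*5) = 59*(-1/40) - (-15 - 5*0*2*5) = -59/40 - (-15 - 5*0*5) = -59/40 - (-15 + 0) = -59/40 - 1*(-15) = -59/40 + 15 = 541/40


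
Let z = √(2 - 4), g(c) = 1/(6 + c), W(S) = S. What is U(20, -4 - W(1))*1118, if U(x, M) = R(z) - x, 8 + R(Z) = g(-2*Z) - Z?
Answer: 559*(-171*I - 50*√2)/(√2 + 3*I) ≈ -31152.0 - 1509.2*I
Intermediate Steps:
z = I*√2 (z = √(-2) = I*√2 ≈ 1.4142*I)
R(Z) = -8 + 1/(6 - 2*Z) - Z (R(Z) = -8 + (1/(6 - 2*Z) - Z) = -8 + 1/(6 - 2*Z) - Z)
U(x, M) = -x + (51/2 - 5*I*√2)/(-3 + I*√2) (U(x, M) = (47/2 - (I*√2)² - 5*I*√2)/(-3 + I*√2) - x = (47/2 - 1*(-2) - 5*I*√2)/(-3 + I*√2) - x = (47/2 + 2 - 5*I*√2)/(-3 + I*√2) - x = (51/2 - 5*I*√2)/(-3 + I*√2) - x = -x + (51/2 - 5*I*√2)/(-3 + I*√2))
U(20, -4 - W(1))*1118 = (-173/22 - 1*20 - 21*I*√2/22)*1118 = (-173/22 - 20 - 21*I*√2/22)*1118 = (-613/22 - 21*I*√2/22)*1118 = -342667/11 - 11739*I*√2/11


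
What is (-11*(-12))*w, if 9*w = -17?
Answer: -748/3 ≈ -249.33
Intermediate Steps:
w = -17/9 (w = (⅑)*(-17) = -17/9 ≈ -1.8889)
(-11*(-12))*w = -11*(-12)*(-17/9) = 132*(-17/9) = -748/3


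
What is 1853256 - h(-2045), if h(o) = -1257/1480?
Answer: 2742820137/1480 ≈ 1.8533e+6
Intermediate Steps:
h(o) = -1257/1480 (h(o) = -1257*1/1480 = -1257/1480)
1853256 - h(-2045) = 1853256 - 1*(-1257/1480) = 1853256 + 1257/1480 = 2742820137/1480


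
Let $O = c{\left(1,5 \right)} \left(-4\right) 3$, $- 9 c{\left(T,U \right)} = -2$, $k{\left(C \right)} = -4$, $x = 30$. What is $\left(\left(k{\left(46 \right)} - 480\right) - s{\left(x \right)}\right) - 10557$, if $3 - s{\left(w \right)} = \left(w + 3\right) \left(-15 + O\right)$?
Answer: $-11627$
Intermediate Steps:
$c{\left(T,U \right)} = \frac{2}{9}$ ($c{\left(T,U \right)} = \left(- \frac{1}{9}\right) \left(-2\right) = \frac{2}{9}$)
$O = - \frac{8}{3}$ ($O = \frac{2}{9} \left(-4\right) 3 = \left(- \frac{8}{9}\right) 3 = - \frac{8}{3} \approx -2.6667$)
$s{\left(w \right)} = 56 + \frac{53 w}{3}$ ($s{\left(w \right)} = 3 - \left(w + 3\right) \left(-15 - \frac{8}{3}\right) = 3 - \left(3 + w\right) \left(- \frac{53}{3}\right) = 3 - \left(-53 - \frac{53 w}{3}\right) = 3 + \left(53 + \frac{53 w}{3}\right) = 56 + \frac{53 w}{3}$)
$\left(\left(k{\left(46 \right)} - 480\right) - s{\left(x \right)}\right) - 10557 = \left(\left(-4 - 480\right) - \left(56 + \frac{53}{3} \cdot 30\right)\right) - 10557 = \left(-484 - \left(56 + 530\right)\right) - 10557 = \left(-484 - 586\right) - 10557 = -1070 - 10557 = -11627$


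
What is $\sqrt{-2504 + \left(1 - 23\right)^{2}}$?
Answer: $2 i \sqrt{505} \approx 44.944 i$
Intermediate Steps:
$\sqrt{-2504 + \left(1 - 23\right)^{2}} = \sqrt{-2504 + \left(-22\right)^{2}} = \sqrt{-2504 + 484} = \sqrt{-2020} = 2 i \sqrt{505}$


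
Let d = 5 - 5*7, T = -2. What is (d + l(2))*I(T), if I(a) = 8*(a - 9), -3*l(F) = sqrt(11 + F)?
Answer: 2640 + 88*sqrt(13)/3 ≈ 2745.8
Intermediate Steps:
l(F) = -sqrt(11 + F)/3
I(a) = -72 + 8*a (I(a) = 8*(-9 + a) = -72 + 8*a)
d = -30 (d = 5 - 35 = -30)
(d + l(2))*I(T) = (-30 - sqrt(11 + 2)/3)*(-72 + 8*(-2)) = (-30 - sqrt(13)/3)*(-72 - 16) = (-30 - sqrt(13)/3)*(-88) = 2640 + 88*sqrt(13)/3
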